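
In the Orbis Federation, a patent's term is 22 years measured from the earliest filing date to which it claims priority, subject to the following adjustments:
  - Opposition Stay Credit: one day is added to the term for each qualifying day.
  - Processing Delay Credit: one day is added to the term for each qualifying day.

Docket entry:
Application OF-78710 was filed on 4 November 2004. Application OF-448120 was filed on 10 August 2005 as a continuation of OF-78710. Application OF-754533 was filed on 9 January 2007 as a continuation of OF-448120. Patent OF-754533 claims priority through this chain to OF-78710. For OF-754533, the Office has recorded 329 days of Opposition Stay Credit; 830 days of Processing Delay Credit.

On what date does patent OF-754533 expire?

January 6, 2030

Earliest priority filing: 4 November 2004.
Base term: 4 November 2004 + 22 years → 4 November 2026.
Opposition Stay Credit: +329 days → 29 September 2027.
Processing Delay Credit: +830 days → 6 January 2030.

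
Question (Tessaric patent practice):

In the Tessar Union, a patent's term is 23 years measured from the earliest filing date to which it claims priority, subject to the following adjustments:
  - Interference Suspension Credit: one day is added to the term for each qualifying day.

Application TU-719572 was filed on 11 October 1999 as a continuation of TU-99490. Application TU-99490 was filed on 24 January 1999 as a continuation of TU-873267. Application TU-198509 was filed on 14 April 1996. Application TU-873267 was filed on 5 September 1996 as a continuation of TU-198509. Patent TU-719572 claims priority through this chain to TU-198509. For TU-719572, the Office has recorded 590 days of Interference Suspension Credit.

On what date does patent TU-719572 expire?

2020-11-24

Earliest priority filing: 14 April 1996.
Base term: 14 April 1996 + 23 years → 14 April 2019.
Interference Suspension Credit: +590 days → 24 November 2020.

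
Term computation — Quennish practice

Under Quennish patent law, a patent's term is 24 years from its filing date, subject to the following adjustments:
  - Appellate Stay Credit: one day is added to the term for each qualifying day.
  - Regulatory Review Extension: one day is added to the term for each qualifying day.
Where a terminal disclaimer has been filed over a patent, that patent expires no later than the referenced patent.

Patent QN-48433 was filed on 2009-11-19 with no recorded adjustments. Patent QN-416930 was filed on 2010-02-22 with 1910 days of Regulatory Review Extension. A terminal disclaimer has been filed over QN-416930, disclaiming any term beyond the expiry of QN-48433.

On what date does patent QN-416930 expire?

2033-11-19

Natural term of QN-416930:
  Base: filing + 24 years → 22 February 2034.
  Regulatory Review Extension: +1910 days → 17 May 2039.
Expiry of referenced patent QN-48433:
  Base: filing + 24 years → 19 November 2033.
Terminal disclaimer: QN-416930 expires on the earlier of 17 May 2039 and 19 November 2033.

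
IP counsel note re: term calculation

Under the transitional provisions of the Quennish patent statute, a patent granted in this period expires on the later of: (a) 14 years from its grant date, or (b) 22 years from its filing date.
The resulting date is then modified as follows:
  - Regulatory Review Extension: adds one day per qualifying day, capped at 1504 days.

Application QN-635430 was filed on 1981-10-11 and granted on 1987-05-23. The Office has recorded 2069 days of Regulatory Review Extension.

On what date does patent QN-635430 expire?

(a) grant + 14 years → 23 May 2001.
(b) filing + 22 years → 11 October 2003.
Later of the two: 11 October 2003.
Regulatory Review Extension: 2069 days claimed exceeds the 1504-day cap, so +1504 days → 23 November 2007.

November 23, 2007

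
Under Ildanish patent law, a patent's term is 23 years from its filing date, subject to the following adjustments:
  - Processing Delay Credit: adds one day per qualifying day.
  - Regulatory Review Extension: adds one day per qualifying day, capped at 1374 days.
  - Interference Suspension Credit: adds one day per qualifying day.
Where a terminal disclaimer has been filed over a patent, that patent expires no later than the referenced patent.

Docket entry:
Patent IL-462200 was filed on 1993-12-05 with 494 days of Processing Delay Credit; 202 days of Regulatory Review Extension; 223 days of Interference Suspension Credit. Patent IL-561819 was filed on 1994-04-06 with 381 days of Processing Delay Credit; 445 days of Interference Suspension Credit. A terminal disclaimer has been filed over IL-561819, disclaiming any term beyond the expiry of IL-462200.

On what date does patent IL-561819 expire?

June 12, 2019

Natural term of IL-561819:
  Base: filing + 23 years → 6 April 2017.
  Processing Delay Credit: +381 days → 22 April 2018.
  Interference Suspension Credit: +445 days → 11 July 2019.
Expiry of referenced patent IL-462200:
  Base: filing + 23 years → 5 December 2016.
  Processing Delay Credit: +494 days → 13 April 2018.
  Regulatory Review Extension: 202 days (within the 1374-day cap) → +202 days → 1 November 2018.
  Interference Suspension Credit: +223 days → 12 June 2019.
Terminal disclaimer: IL-561819 expires on the earlier of 11 July 2019 and 12 June 2019.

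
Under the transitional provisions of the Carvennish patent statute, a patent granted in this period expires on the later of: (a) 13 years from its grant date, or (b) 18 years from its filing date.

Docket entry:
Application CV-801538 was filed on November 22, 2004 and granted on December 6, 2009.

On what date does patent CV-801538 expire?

(a) grant + 13 years → 6 December 2022.
(b) filing + 18 years → 22 November 2022.
Later of the two: 6 December 2022.

December 6, 2022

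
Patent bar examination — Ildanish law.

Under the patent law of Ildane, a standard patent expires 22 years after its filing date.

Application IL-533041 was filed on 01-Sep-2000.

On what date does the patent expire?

2022-09-01

Filing date + 22 years → 1 September 2022.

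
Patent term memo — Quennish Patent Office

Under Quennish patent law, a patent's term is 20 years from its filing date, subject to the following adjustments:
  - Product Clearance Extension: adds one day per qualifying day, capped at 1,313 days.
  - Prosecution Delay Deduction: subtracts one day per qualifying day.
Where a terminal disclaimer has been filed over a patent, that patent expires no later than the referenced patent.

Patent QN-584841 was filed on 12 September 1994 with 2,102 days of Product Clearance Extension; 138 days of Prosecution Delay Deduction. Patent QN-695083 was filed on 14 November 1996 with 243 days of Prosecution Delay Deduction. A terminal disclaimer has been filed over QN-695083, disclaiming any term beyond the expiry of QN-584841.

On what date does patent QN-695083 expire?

March 16, 2016

Natural term of QN-695083:
  Base: filing + 20 years → 14 November 2016.
  Prosecution Delay Deduction: −243 days → 16 March 2016.
Expiry of referenced patent QN-584841:
  Base: filing + 20 years → 12 September 2014.
  Product Clearance Extension: 2102 days claimed exceeds the 1313-day cap, so +1313 days → 17 April 2018.
  Prosecution Delay Deduction: −138 days → 30 November 2017.
Terminal disclaimer: QN-695083 expires on the earlier of 16 March 2016 and 30 November 2017.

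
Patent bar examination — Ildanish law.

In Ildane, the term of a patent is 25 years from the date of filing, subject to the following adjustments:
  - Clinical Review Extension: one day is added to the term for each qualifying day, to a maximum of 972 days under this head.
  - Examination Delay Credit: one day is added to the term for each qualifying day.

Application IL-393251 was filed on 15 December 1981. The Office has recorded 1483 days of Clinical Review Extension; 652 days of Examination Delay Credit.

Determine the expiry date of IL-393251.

May 27, 2011

Base term: filing date + 25 years → 15 December 2006.
Clinical Review Extension: 1483 days claimed exceeds the 972-day cap, so +972 days → 13 August 2009.
Examination Delay Credit: +652 days → 27 May 2011.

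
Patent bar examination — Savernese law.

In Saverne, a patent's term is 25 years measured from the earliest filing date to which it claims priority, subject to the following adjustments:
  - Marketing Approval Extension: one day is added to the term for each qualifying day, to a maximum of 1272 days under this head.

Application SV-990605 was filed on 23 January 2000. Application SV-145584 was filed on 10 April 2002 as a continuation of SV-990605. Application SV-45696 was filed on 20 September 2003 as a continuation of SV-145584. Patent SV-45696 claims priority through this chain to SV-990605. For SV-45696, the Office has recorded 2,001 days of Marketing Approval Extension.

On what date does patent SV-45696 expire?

Earliest priority filing: 23 January 2000.
Base term: 23 January 2000 + 25 years → 23 January 2025.
Marketing Approval Extension: 2001 days claimed exceeds the 1272-day cap, so +1272 days → 18 July 2028.

July 18, 2028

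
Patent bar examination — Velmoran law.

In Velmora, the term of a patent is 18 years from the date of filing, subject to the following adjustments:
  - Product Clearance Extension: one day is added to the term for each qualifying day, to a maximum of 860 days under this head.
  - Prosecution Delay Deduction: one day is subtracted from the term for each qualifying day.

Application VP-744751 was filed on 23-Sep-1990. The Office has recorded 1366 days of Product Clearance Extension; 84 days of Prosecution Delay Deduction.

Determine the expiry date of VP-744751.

November 8, 2010

Base term: filing date + 18 years → 23 September 2008.
Product Clearance Extension: 1366 days claimed exceeds the 860-day cap, so +860 days → 31 January 2011.
Prosecution Delay Deduction: −84 days → 8 November 2010.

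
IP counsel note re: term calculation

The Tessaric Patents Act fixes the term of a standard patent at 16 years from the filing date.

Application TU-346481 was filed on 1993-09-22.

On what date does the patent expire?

2009-09-22

Filing date + 16 years → 22 September 2009.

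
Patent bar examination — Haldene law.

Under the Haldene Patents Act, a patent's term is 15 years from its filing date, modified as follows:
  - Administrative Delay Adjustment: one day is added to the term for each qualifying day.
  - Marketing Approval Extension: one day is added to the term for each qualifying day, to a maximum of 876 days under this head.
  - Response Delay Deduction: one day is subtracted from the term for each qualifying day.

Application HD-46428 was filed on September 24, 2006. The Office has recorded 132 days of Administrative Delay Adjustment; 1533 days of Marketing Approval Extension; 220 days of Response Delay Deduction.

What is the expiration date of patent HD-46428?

November 21, 2023

Base term: filing date + 15 years → 24 September 2021.
Administrative Delay Adjustment: +132 days → 3 February 2022.
Marketing Approval Extension: 1533 days claimed exceeds the 876-day cap, so +876 days → 28 June 2024.
Response Delay Deduction: −220 days → 21 November 2023.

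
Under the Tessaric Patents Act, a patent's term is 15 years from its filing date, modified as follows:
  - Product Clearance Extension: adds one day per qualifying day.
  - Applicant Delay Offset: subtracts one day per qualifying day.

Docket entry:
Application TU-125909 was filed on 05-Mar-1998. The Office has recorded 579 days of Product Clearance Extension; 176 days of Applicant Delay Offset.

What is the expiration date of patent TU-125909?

April 12, 2014

Base term: filing date + 15 years → 5 March 2013.
Product Clearance Extension: +579 days → 5 October 2014.
Applicant Delay Offset: −176 days → 12 April 2014.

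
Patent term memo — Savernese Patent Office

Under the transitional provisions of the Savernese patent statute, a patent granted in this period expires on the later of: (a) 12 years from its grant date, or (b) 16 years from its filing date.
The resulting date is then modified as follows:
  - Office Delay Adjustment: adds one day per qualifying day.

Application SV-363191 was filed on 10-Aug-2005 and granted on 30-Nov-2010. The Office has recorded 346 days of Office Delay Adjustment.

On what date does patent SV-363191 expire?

(a) grant + 12 years → 30 November 2022.
(b) filing + 16 years → 10 August 2021.
Later of the two: 30 November 2022.
Office Delay Adjustment: +346 days → 11 November 2023.

November 11, 2023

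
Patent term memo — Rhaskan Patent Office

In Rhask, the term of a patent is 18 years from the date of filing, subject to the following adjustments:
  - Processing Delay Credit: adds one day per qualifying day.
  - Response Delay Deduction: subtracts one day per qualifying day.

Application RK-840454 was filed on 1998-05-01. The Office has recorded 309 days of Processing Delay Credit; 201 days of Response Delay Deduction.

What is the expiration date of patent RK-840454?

2016-08-17

Base term: filing date + 18 years → 1 May 2016.
Processing Delay Credit: +309 days → 6 March 2017.
Response Delay Deduction: −201 days → 17 August 2016.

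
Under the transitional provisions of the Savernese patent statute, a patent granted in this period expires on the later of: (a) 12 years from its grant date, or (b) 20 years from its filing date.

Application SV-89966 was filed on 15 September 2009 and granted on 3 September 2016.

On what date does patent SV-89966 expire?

2029-09-15

(a) grant + 12 years → 3 September 2028.
(b) filing + 20 years → 15 September 2029.
Later of the two: 15 September 2029.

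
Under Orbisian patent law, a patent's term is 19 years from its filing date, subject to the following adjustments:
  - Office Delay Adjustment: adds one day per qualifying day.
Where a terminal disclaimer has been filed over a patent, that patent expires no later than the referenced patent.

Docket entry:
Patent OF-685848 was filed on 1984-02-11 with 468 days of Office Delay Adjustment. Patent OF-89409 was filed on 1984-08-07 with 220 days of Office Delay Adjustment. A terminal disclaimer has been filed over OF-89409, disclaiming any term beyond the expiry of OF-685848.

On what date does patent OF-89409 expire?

Natural term of OF-89409:
  Base: filing + 19 years → 7 August 2003.
  Office Delay Adjustment: +220 days → 14 March 2004.
Expiry of referenced patent OF-685848:
  Base: filing + 19 years → 11 February 2003.
  Office Delay Adjustment: +468 days → 24 May 2004.
Terminal disclaimer: OF-89409 expires on the earlier of 14 March 2004 and 24 May 2004.

2004-03-14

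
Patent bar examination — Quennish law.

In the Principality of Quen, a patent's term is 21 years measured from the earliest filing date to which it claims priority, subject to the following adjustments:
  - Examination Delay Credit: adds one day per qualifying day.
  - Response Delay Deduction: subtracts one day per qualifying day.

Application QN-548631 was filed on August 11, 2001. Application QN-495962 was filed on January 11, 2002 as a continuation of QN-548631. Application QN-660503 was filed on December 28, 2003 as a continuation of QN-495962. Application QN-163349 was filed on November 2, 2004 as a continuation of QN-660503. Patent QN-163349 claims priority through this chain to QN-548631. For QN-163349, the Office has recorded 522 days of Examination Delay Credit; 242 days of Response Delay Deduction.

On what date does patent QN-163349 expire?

May 18, 2023

Earliest priority filing: 11 August 2001.
Base term: 11 August 2001 + 21 years → 11 August 2022.
Examination Delay Credit: +522 days → 15 January 2024.
Response Delay Deduction: −242 days → 18 May 2023.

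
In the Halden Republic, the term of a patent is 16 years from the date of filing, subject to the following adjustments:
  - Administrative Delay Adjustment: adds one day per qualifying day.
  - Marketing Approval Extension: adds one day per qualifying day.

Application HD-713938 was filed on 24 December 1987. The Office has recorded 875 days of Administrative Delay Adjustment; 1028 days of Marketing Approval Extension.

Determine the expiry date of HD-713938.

Base term: filing date + 16 years → 24 December 2003.
Administrative Delay Adjustment: +875 days → 17 May 2006.
Marketing Approval Extension: +1028 days → 10 March 2009.

2009-03-10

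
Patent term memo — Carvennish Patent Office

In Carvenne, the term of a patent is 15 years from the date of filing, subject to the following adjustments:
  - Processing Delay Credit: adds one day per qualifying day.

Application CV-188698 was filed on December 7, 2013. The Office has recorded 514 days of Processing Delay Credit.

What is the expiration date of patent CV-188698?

May 5, 2030

Base term: filing date + 15 years → 7 December 2028.
Processing Delay Credit: +514 days → 5 May 2030.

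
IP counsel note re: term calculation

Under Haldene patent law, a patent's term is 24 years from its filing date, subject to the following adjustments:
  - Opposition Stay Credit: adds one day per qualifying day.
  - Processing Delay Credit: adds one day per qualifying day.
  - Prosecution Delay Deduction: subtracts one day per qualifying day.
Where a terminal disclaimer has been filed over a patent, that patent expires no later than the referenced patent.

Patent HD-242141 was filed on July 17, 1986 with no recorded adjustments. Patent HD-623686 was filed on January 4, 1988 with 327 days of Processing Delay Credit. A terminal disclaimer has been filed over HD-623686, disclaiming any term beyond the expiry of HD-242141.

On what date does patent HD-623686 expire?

2010-07-17

Natural term of HD-623686:
  Base: filing + 24 years → 4 January 2012.
  Processing Delay Credit: +327 days → 26 November 2012.
Expiry of referenced patent HD-242141:
  Base: filing + 24 years → 17 July 2010.
Terminal disclaimer: HD-623686 expires on the earlier of 26 November 2012 and 17 July 2010.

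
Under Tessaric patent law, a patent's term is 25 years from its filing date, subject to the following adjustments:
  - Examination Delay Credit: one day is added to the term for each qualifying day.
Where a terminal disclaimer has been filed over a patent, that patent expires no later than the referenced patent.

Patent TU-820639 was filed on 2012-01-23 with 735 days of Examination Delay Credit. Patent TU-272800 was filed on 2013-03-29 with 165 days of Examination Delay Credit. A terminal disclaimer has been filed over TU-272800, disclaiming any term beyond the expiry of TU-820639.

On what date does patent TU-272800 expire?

2038-09-10

Natural term of TU-272800:
  Base: filing + 25 years → 29 March 2038.
  Examination Delay Credit: +165 days → 10 September 2038.
Expiry of referenced patent TU-820639:
  Base: filing + 25 years → 23 January 2037.
  Examination Delay Credit: +735 days → 28 January 2039.
Terminal disclaimer: TU-272800 expires on the earlier of 10 September 2038 and 28 January 2039.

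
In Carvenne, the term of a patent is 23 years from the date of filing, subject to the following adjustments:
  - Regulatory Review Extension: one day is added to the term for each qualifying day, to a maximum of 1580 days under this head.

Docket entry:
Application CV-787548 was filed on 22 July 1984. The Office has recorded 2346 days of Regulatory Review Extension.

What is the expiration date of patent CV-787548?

November 18, 2011

Base term: filing date + 23 years → 22 July 2007.
Regulatory Review Extension: 2346 days claimed exceeds the 1580-day cap, so +1580 days → 18 November 2011.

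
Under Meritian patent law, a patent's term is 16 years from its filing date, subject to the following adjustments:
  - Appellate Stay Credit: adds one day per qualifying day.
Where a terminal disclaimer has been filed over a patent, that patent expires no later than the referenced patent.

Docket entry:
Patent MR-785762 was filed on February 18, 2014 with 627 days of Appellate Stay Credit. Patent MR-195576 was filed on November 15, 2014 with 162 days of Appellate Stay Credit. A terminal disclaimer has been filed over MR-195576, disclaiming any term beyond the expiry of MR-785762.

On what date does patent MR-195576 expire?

2031-04-26

Natural term of MR-195576:
  Base: filing + 16 years → 15 November 2030.
  Appellate Stay Credit: +162 days → 26 April 2031.
Expiry of referenced patent MR-785762:
  Base: filing + 16 years → 18 February 2030.
  Appellate Stay Credit: +627 days → 7 November 2031.
Terminal disclaimer: MR-195576 expires on the earlier of 26 April 2031 and 7 November 2031.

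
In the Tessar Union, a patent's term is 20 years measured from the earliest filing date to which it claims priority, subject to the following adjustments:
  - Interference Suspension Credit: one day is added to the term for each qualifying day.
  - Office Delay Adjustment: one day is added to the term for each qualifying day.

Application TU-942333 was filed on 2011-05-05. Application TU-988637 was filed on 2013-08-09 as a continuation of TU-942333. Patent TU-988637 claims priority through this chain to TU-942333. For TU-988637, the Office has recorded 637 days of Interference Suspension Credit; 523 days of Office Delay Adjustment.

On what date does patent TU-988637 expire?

Earliest priority filing: 5 May 2011.
Base term: 5 May 2011 + 20 years → 5 May 2031.
Interference Suspension Credit: +637 days → 31 January 2033.
Office Delay Adjustment: +523 days → 8 July 2034.

July 8, 2034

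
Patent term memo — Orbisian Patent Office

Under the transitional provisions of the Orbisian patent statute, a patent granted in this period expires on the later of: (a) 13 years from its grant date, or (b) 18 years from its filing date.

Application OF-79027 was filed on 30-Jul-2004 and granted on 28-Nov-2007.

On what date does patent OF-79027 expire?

2022-07-30

(a) grant + 13 years → 28 November 2020.
(b) filing + 18 years → 30 July 2022.
Later of the two: 30 July 2022.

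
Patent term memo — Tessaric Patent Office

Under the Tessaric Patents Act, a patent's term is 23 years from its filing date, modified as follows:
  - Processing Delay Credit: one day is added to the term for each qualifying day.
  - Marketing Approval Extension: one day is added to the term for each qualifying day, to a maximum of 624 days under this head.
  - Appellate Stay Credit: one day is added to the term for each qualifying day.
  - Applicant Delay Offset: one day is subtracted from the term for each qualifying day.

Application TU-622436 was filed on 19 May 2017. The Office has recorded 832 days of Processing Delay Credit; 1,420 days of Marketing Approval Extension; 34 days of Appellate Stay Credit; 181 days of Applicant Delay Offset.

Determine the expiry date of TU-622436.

2043-12-19

Base term: filing date + 23 years → 19 May 2040.
Processing Delay Credit: +832 days → 29 August 2042.
Marketing Approval Extension: 1420 days claimed exceeds the 624-day cap, so +624 days → 14 May 2044.
Appellate Stay Credit: +34 days → 17 June 2044.
Applicant Delay Offset: −181 days → 19 December 2043.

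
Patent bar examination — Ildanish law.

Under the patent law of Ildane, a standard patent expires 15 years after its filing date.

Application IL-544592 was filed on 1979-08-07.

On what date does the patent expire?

Filing date + 15 years → 7 August 1994.

1994-08-07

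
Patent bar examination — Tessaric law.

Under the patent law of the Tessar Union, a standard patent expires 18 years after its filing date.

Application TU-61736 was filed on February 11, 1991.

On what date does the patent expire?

Filing date + 18 years → 11 February 2009.

February 11, 2009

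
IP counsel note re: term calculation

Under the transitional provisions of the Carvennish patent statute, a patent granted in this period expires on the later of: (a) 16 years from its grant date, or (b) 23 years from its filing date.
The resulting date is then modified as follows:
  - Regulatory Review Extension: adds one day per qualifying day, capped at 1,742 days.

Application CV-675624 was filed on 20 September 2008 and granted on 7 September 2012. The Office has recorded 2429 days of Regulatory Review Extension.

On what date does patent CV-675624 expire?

(a) grant + 16 years → 7 September 2028.
(b) filing + 23 years → 20 September 2031.
Later of the two: 20 September 2031.
Regulatory Review Extension: 2429 days claimed exceeds the 1742-day cap, so +1742 days → 27 June 2036.

2036-06-27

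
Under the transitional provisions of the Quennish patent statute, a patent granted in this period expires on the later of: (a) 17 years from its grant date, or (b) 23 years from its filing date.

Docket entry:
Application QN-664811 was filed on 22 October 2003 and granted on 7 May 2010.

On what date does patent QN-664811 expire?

(a) grant + 17 years → 7 May 2027.
(b) filing + 23 years → 22 October 2026.
Later of the two: 7 May 2027.

2027-05-07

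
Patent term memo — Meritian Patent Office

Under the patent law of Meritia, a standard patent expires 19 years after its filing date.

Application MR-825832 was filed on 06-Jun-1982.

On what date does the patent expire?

Filing date + 19 years → 6 June 2001.

2001-06-06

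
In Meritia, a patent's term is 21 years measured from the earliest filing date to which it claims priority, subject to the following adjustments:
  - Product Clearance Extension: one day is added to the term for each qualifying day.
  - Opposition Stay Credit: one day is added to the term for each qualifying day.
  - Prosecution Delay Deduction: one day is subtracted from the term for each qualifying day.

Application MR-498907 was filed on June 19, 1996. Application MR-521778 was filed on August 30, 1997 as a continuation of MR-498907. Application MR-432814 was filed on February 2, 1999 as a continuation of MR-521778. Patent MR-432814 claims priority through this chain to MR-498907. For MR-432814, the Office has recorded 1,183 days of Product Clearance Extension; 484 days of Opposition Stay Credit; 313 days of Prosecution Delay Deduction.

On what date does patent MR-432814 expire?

2021-03-04

Earliest priority filing: 19 June 1996.
Base term: 19 June 1996 + 21 years → 19 June 2017.
Product Clearance Extension: +1183 days → 14 September 2020.
Opposition Stay Credit: +484 days → 11 January 2022.
Prosecution Delay Deduction: −313 days → 4 March 2021.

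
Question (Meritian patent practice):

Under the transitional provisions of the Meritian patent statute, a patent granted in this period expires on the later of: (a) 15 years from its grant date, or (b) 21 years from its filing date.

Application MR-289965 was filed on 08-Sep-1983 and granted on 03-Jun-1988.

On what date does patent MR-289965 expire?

(a) grant + 15 years → 3 June 2003.
(b) filing + 21 years → 8 September 2004.
Later of the two: 8 September 2004.

2004-09-08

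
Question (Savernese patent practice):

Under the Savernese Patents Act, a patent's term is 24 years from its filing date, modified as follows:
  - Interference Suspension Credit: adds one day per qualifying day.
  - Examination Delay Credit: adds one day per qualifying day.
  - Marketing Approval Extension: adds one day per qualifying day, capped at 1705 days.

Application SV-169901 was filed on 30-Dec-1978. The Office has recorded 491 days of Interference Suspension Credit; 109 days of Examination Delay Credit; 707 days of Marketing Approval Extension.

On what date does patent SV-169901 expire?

Base term: filing date + 24 years → 30 December 2002.
Interference Suspension Credit: +491 days → 4 May 2004.
Examination Delay Credit: +109 days → 21 August 2004.
Marketing Approval Extension: 707 days (within the 1705-day cap) → +707 days → 29 July 2006.

July 29, 2006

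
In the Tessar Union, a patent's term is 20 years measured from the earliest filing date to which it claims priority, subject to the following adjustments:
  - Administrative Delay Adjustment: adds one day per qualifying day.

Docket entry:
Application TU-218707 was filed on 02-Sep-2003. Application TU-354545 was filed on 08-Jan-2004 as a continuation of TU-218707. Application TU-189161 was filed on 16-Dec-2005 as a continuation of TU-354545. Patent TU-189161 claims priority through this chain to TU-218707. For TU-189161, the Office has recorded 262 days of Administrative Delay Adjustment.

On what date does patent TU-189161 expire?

Earliest priority filing: 2 September 2003.
Base term: 2 September 2003 + 20 years → 2 September 2023.
Administrative Delay Adjustment: +262 days → 21 May 2024.

2024-05-21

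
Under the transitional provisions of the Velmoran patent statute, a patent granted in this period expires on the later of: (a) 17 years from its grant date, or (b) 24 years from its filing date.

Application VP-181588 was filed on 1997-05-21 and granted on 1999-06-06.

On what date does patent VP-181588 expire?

(a) grant + 17 years → 6 June 2016.
(b) filing + 24 years → 21 May 2021.
Later of the two: 21 May 2021.

2021-05-21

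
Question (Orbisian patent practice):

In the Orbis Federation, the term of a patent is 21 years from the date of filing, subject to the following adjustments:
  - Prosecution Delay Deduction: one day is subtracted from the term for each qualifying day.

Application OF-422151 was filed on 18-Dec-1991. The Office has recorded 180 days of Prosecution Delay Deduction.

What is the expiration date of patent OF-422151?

Base term: filing date + 21 years → 18 December 2012.
Prosecution Delay Deduction: −180 days → 21 June 2012.

2012-06-21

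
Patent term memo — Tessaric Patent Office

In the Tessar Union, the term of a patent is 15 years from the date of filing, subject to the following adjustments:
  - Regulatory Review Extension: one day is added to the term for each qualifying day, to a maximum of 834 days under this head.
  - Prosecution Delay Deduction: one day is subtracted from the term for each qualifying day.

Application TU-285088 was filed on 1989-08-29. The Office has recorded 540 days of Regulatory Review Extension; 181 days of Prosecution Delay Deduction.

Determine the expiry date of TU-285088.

Base term: filing date + 15 years → 29 August 2004.
Regulatory Review Extension: 540 days (within the 834-day cap) → +540 days → 20 February 2006.
Prosecution Delay Deduction: −181 days → 23 August 2005.

August 23, 2005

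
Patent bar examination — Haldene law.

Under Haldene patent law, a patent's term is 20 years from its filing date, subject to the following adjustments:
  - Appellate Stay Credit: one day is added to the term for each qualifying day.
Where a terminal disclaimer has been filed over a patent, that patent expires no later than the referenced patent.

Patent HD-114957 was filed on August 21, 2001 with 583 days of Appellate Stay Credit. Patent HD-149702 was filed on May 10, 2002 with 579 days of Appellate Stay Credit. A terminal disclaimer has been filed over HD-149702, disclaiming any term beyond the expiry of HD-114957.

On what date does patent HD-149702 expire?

2023-03-27

Natural term of HD-149702:
  Base: filing + 20 years → 10 May 2022.
  Appellate Stay Credit: +579 days → 10 December 2023.
Expiry of referenced patent HD-114957:
  Base: filing + 20 years → 21 August 2021.
  Appellate Stay Credit: +583 days → 27 March 2023.
Terminal disclaimer: HD-149702 expires on the earlier of 10 December 2023 and 27 March 2023.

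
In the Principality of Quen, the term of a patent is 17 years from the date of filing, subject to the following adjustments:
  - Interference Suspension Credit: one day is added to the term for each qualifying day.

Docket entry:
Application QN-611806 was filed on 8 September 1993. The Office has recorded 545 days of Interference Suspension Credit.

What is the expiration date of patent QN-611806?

2012-03-06

Base term: filing date + 17 years → 8 September 2010.
Interference Suspension Credit: +545 days → 6 March 2012.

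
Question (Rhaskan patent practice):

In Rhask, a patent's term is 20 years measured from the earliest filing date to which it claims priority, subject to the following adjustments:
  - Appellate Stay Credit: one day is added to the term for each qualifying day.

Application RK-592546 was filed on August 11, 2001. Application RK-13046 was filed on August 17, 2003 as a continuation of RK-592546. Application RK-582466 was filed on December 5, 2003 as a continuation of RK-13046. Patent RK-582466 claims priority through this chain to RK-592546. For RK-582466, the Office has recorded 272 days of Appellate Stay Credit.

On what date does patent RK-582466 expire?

Earliest priority filing: 11 August 2001.
Base term: 11 August 2001 + 20 years → 11 August 2021.
Appellate Stay Credit: +272 days → 10 May 2022.

May 10, 2022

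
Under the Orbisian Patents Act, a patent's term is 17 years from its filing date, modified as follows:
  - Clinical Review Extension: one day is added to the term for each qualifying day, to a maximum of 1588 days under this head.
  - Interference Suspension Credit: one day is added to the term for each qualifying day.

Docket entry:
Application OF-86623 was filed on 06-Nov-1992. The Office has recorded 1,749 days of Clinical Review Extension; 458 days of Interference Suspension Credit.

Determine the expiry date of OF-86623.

June 14, 2015

Base term: filing date + 17 years → 6 November 2009.
Clinical Review Extension: 1749 days claimed exceeds the 1588-day cap, so +1588 days → 13 March 2014.
Interference Suspension Credit: +458 days → 14 June 2015.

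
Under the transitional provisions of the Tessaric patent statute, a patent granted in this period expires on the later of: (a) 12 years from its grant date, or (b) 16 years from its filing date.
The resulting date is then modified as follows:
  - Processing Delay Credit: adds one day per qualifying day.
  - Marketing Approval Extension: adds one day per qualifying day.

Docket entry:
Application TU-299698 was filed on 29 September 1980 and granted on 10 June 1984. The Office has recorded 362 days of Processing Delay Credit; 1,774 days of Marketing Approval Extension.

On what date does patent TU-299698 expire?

(a) grant + 12 years → 10 June 1996.
(b) filing + 16 years → 29 September 1996.
Later of the two: 29 September 1996.
Processing Delay Credit: +362 days → 26 September 1997.
Marketing Approval Extension: +1774 days → 5 August 2002.

2002-08-05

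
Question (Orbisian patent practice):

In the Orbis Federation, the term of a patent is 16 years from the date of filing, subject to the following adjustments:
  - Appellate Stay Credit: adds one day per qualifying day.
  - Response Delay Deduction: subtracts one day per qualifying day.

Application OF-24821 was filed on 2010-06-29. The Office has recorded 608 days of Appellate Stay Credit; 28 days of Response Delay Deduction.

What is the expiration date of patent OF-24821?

January 30, 2028

Base term: filing date + 16 years → 29 June 2026.
Appellate Stay Credit: +608 days → 27 February 2028.
Response Delay Deduction: −28 days → 30 January 2028.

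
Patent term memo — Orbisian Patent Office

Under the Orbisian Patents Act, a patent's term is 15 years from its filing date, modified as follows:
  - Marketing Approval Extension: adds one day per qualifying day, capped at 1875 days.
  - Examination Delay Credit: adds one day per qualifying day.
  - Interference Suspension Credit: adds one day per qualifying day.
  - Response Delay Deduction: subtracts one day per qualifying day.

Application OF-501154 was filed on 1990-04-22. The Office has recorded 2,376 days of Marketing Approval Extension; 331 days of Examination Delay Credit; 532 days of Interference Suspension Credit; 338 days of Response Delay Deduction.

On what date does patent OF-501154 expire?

November 17, 2011

Base term: filing date + 15 years → 22 April 2005.
Marketing Approval Extension: 2376 days claimed exceeds the 1875-day cap, so +1875 days → 10 June 2010.
Examination Delay Credit: +331 days → 7 May 2011.
Interference Suspension Credit: +532 days → 20 October 2012.
Response Delay Deduction: −338 days → 17 November 2011.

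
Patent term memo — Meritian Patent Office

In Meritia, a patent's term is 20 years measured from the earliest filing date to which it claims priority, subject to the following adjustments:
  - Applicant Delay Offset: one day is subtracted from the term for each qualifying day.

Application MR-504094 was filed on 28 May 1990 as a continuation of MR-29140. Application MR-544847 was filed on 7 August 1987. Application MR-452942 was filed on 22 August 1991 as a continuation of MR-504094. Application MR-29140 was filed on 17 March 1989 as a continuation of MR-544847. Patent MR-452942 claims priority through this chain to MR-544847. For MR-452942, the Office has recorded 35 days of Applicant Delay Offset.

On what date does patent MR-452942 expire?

Earliest priority filing: 7 August 1987.
Base term: 7 August 1987 + 20 years → 7 August 2007.
Applicant Delay Offset: −35 days → 3 July 2007.

2007-07-03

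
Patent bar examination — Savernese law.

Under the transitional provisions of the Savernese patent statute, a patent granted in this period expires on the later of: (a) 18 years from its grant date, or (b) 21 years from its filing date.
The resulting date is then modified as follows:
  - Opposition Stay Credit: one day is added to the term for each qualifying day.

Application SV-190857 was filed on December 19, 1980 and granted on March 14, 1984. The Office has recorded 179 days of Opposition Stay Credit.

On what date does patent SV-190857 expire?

September 9, 2002

(a) grant + 18 years → 14 March 2002.
(b) filing + 21 years → 19 December 2001.
Later of the two: 14 March 2002.
Opposition Stay Credit: +179 days → 9 September 2002.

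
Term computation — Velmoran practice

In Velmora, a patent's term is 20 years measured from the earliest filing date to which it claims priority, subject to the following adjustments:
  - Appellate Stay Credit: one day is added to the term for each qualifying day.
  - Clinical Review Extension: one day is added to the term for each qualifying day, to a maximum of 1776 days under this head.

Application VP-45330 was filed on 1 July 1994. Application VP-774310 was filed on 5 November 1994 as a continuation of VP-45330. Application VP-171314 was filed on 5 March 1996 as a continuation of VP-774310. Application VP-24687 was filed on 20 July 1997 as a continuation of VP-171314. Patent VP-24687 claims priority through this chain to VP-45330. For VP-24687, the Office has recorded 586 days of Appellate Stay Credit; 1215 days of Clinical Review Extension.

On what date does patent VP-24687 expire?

Earliest priority filing: 1 July 1994.
Base term: 1 July 1994 + 20 years → 1 July 2014.
Appellate Stay Credit: +586 days → 7 February 2016.
Clinical Review Extension: 1215 days (within the 1776-day cap) → +1215 days → 6 June 2019.

2019-06-06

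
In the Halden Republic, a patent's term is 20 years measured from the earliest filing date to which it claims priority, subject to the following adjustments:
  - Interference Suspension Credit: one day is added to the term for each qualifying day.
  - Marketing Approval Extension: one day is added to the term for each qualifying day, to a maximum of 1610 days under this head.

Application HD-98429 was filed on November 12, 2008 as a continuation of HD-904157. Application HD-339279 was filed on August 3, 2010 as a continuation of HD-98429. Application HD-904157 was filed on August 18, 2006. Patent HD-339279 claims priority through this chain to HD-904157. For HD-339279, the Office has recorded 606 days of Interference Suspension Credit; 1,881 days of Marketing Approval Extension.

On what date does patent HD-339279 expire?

September 11, 2032

Earliest priority filing: 18 August 2006.
Base term: 18 August 2006 + 20 years → 18 August 2026.
Interference Suspension Credit: +606 days → 15 April 2028.
Marketing Approval Extension: 1881 days claimed exceeds the 1610-day cap, so +1610 days → 11 September 2032.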